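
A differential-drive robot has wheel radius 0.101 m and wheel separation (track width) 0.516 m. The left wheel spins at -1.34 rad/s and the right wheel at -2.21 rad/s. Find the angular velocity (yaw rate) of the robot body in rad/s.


omega = r*(wR - wL)/L = 0.101*(-2.21 - (-1.34))/0.516 = -0.1703

-0.1703 rad/s


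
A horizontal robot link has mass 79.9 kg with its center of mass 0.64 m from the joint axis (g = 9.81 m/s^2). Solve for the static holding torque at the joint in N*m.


tau = m*g*L = 79.9 * 9.81 * 0.64 = 501.6442

501.6442 N*m


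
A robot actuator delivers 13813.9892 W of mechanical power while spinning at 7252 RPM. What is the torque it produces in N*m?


omega = 7252 * 2*pi/60 = 759.427664 rad/s
tau = P / omega = 13813.9892 / 759.427664 = 18.1900

18.1900 N*m


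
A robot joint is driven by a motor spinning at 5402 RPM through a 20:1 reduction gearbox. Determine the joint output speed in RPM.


omega_joint = omega_motor / N = 5402 / 20 = 270.1000

270.1000 RPM


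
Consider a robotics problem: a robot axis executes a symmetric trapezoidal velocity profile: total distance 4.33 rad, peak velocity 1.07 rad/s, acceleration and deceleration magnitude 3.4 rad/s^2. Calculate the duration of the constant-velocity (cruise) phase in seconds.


t_acc = v/a = 0.314706 s, d_acc = v^2/(2a) = 0.168368 rad each
d_cruise = 4.33 - 2*0.168368 = 3.993264 rad
t_cruise = d_cruise/v = 3.993264/1.07 = 3.7320

3.7320 s


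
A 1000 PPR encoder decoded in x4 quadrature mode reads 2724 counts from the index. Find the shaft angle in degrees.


angle = counts * 360 / (PPR*4) = 2724 * 360 / 4000 = 245.1600

245.1600 degrees


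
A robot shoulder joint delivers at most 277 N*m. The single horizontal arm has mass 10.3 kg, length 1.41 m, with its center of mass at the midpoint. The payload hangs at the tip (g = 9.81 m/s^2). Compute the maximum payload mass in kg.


tau_arm = m_arm*g*(L/2) = 10.3*9.81*1.41/2 = 71.2353 N*m
tau_payload = tau_max - tau_arm = 277 - 71.2353 = 205.7647
m_payload = tau_payload / (g*L) = 205.7647 / (9.81*1.41) = 14.8759

14.8759 kg


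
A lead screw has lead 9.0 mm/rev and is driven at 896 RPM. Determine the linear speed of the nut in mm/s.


v = lead * (RPM/60) = 9.0*896/60 = 134.4000

134.4000 mm/s


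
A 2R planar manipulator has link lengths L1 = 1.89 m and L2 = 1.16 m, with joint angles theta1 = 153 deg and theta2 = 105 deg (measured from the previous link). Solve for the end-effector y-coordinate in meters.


y = L1*sin(th1) + L2*sin(th1+th2) = 1.89*sin(153 deg) + 1.16*sin(258 deg) = -0.2766

-0.2766 m


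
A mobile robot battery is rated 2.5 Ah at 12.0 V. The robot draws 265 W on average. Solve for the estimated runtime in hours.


E = 2.5*12.0 = 30.0000 Wh
t = E/P = 30.0000/265 = 0.1132

0.1132 hours


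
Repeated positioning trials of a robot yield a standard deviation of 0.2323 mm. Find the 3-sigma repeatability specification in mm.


repeatability = 3*sigma = 3*0.2323 = 0.6969

0.6969 mm


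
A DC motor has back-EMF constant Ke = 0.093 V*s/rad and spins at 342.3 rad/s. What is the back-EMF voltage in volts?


V_emf = Ke * omega = 0.093*342.3 = 31.8339

31.8339 V


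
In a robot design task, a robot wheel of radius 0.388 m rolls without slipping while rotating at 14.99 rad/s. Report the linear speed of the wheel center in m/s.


v = omega * r = 14.99 * 0.388 = 5.8161

5.8161 m/s


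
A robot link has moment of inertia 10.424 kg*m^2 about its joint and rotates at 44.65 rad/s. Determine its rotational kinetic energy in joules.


KE = (1/2)*I*omega^2 = 0.5*10.424*44.65^2 = 10390.7605

10390.7605 J


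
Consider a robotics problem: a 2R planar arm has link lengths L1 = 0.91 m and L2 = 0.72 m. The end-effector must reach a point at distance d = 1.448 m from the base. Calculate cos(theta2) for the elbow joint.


cos(th2) = (d^2 - L1^2 - L2^2)/(2*L1*L2) = (1.448^2 - 0.91^2 - 0.72^2)/(2*0.91*0.72) = 0.5725

0.5725


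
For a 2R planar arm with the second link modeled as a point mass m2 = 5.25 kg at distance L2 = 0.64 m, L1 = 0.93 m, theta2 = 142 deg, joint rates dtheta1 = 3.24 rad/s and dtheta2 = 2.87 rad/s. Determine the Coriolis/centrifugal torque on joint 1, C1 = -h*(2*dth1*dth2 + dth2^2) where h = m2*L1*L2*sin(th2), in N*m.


h = m2*L1*L2*sin(th2) = 5.25*0.93*0.64*sin(142 deg) = 1.923819
C1 = -h*(2*3.24*2.87 + 2.87^2) = -1.923819*26.8345 = -51.6247

-51.6247 N*m


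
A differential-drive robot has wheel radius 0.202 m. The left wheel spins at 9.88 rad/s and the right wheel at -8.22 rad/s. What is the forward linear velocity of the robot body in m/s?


v = r*(wR + wL)/2 = 0.202*(-8.22 + 9.88)/2 = 0.1677

0.1677 m/s


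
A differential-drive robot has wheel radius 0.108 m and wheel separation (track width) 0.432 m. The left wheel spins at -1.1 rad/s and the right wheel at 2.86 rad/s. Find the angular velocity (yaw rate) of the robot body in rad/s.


omega = r*(wR - wL)/L = 0.108*(2.86 - (-1.1))/0.432 = 0.9900

0.9900 rad/s


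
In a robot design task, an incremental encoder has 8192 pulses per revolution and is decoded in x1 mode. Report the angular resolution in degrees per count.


resolution = 360 / (PPR * 1) = 360 / 8192 = 0.0439

0.0439 degrees


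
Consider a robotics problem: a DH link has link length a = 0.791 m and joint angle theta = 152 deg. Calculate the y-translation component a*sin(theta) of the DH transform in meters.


a*sin(theta) = 0.791*sin(152 deg) = 0.3714

0.3714 m


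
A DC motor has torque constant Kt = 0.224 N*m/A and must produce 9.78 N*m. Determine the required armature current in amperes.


I = tau / Kt = 9.78/0.224 = 43.6607

43.6607 A


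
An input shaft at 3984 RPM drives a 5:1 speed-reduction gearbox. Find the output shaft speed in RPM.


omega_out = omega_in / N = 3984 / 5 = 796.8000

796.8000 RPM


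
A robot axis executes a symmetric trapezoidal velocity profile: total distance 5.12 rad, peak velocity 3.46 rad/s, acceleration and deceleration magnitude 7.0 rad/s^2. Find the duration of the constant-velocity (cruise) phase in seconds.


t_acc = v/a = 0.494286 s, d_acc = v^2/(2a) = 0.855114 rad each
d_cruise = 5.12 - 2*0.855114 = 3.409772 rad
t_cruise = d_cruise/v = 3.409772/3.46 = 0.9855

0.9855 s


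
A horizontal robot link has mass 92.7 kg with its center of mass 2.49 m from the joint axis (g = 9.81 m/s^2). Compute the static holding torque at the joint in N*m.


tau = m*g*L = 92.7 * 9.81 * 2.49 = 2264.3736

2264.3736 N*m


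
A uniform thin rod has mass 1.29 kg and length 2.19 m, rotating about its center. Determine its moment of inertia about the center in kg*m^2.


I = (1/12)*m*L^2 = (1/12)*1.29*2.19^2 = 0.5156

0.5156 kg*m^2


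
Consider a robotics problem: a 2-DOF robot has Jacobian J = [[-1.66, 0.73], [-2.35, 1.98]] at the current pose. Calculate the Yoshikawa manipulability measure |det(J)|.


det(J) = -1.66*1.98 - (0.73)*(-2.35) = -1.5713
|det(J)| = 1.5713

1.5713


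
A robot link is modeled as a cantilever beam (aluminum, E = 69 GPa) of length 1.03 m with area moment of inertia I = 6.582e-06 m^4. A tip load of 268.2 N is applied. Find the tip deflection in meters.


delta = F*L^3/(3*E*I) = 268.2*1.03^3/(3*6.900e+10*6.582e-06)
      = 293.0693814/1362474 = 2.1510e-04

2.1510e-04 m


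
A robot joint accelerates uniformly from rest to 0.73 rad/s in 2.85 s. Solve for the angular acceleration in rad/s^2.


alpha = delta_omega / t = 0.73 / 2.85 = 0.2561

0.2561 rad/s^2


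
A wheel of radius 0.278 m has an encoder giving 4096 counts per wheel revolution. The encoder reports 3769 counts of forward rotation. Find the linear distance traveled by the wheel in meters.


revs = 3769/4096 = 0.920166
d = revs * 2*pi*r = 0.920166 * 2*pi*0.278 = 1.6073

1.6073 m


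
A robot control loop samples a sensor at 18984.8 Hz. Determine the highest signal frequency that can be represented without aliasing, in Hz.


f_max = f_s/2 = 18984.8/2 = 9492.4000

9492.4000 Hz


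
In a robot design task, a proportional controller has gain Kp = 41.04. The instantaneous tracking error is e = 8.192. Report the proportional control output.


u_P = Kp * e = 41.04 * 8.192 = 336.1997

336.1997


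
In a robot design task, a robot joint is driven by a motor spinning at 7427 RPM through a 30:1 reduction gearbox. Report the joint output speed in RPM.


omega_joint = omega_motor / N = 7427 / 30 = 247.5667

247.5667 RPM


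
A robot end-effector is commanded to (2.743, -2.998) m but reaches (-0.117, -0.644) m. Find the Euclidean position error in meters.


dx = -0.117 - (2.743) = -2.8600, dy = -0.644 - (-2.998) = 2.3540
err = sqrt(8.179600 + 5.541316) = 3.7042

3.7042 m


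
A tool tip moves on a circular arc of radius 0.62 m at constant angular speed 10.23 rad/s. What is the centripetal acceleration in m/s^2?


a_c = omega^2 * r = 10.23^2 * 0.62 = 64.8848

64.8848 m/s^2


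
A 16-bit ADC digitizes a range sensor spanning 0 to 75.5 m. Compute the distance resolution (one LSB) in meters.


res = range / 2^n = 75.5/2^16 = 75.5/65536 = 0.0012

0.0012 m


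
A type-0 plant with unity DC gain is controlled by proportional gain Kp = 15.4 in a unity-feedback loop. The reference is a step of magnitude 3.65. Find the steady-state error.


e_ss = R/(1 + Kp) = 3.65/(1 + 15.4) = 3.65/16.4000 = 0.2226

0.2226


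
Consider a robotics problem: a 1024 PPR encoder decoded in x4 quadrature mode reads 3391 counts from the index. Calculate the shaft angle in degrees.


angle = counts * 360 / (PPR*4) = 3391 * 360 / 4096 = 298.0371

298.0371 degrees


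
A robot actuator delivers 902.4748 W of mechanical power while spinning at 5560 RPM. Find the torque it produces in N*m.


omega = 5560 * 2*pi/60 = 582.241838 rad/s
tau = P / omega = 902.4748 / 582.241838 = 1.5500

1.5500 N*m


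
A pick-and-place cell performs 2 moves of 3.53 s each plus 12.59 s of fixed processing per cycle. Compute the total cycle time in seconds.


T = 2*3.53 + 12.59 = 19.6500

19.6500 s


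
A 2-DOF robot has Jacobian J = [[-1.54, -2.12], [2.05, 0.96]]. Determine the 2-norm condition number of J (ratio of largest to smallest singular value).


JJ^T eigenvalues: trace(JJ^T) = 11.9901, det(JJ^T) = det(J)^2 = 8.22312976
s_max^2 = (11.9901 + sqrt(110.86997897))/2 = 11.25979071
s_min^2 = (11.9901 - sqrt(110.86997897))/2 = 0.73030929
kappa = s_max/s_min = sqrt(11.25979071/0.73030929) = 3.9266

3.9266


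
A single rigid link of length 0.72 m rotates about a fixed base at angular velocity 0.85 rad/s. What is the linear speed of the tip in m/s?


v = L*omega = 0.72 * 0.85 = 0.6120

0.6120 m/s


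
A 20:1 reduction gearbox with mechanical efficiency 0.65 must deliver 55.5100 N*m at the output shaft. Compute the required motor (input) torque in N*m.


tau_in = tau_out / (N * eta) = 55.5100 / (20 * 0.65) = 4.2700

4.2700 N*m


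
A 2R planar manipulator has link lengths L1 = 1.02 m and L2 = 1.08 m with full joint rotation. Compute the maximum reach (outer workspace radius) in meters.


r_max = L1 + L2 = 1.02 + 1.08 = 2.1000

2.1000 m


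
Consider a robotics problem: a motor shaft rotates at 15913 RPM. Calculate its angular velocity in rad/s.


omega = 15913 * 2*pi/60 = 1666.4055

1666.4055 rad/s


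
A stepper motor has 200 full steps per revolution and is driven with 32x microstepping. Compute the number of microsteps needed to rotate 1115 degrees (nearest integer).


step_size = 360/(200*32) = 360/6400 = 0.056250 deg
n = 1115/(360/6400) = 1115*6400/360 = 19822.2222 -> 19822

19822 steps


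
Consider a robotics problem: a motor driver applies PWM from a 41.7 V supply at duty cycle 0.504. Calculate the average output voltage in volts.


V_avg = V_supply * D = 41.7*0.504 = 21.0168

21.0168 V


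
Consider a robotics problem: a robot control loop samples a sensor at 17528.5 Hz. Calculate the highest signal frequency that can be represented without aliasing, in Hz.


f_max = f_s/2 = 17528.5/2 = 8764.2500

8764.2500 Hz


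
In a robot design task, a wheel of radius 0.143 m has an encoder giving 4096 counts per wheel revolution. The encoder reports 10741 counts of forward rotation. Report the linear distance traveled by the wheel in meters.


revs = 10741/4096 = 2.622314
d = revs * 2*pi*r = 2.622314 * 2*pi*0.143 = 2.3561

2.3561 m


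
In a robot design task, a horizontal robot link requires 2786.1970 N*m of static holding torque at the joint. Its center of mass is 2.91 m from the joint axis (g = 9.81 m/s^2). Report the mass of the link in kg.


m = tau / (g*L) = 2786.1970 / (9.81 * 2.91) = 97.6000

97.6000 kg


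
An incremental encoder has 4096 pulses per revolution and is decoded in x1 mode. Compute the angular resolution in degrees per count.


resolution = 360 / (PPR * 1) = 360 / 4096 = 0.0879

0.0879 degrees


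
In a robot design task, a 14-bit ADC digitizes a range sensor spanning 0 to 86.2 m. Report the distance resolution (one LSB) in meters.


res = range / 2^n = 86.2/2^14 = 86.2/16384 = 0.0053

0.0053 m


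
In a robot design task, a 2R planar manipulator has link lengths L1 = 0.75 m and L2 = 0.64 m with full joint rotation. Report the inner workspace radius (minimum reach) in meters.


r_min = |L1 - L2| = |0.75 - 0.64| = 0.1100

0.1100 m


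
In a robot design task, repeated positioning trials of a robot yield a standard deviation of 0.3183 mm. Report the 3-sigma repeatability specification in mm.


repeatability = 3*sigma = 3*0.3183 = 0.9549

0.9549 mm


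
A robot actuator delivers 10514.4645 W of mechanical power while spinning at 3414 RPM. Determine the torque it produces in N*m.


omega = 3414 * 2*pi/60 = 357.513244 rad/s
tau = P / omega = 10514.4645 / 357.513244 = 29.4100

29.4100 N*m


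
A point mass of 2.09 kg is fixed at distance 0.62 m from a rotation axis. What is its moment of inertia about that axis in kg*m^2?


I = m*r^2 = 2.09*0.62^2 = 0.8034

0.8034 kg*m^2


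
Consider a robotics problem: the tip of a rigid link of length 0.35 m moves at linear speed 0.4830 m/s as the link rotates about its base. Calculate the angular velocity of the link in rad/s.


omega = v / L = 0.4830 / 0.35 = 1.3800

1.3800 rad/s


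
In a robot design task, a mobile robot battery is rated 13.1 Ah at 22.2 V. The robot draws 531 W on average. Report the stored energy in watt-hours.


E = capacity * V = 13.1*22.2 = 290.8200

290.8200 Wh


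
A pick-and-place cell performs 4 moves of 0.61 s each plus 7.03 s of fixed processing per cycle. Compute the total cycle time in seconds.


T = 4*0.61 + 7.03 = 9.4700

9.4700 s


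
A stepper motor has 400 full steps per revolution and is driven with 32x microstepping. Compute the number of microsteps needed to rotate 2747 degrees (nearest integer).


step_size = 360/(400*32) = 360/12800 = 0.028125 deg
n = 2747/(360/12800) = 2747*12800/360 = 97671.1111 -> 97671

97671 steps


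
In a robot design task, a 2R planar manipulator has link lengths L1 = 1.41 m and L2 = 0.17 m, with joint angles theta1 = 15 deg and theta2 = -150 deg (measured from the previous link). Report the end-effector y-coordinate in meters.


y = L1*sin(th1) + L2*sin(th1+th2) = 1.41*sin(15 deg) + 0.17*sin(-135 deg) = 0.2447

0.2447 m


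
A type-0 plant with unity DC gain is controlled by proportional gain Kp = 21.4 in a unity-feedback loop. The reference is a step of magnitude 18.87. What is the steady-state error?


e_ss = R/(1 + Kp) = 18.87/(1 + 21.4) = 18.87/22.4000 = 0.8424

0.8424


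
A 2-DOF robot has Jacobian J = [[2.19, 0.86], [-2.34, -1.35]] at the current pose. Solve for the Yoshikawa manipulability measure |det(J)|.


det(J) = 2.19*-1.35 - (0.86)*(-2.34) = -0.9441
|det(J)| = 0.9441

0.9441


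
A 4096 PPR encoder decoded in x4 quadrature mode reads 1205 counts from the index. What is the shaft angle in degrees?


angle = counts * 360 / (PPR*4) = 1205 * 360 / 16384 = 26.4771

26.4771 degrees


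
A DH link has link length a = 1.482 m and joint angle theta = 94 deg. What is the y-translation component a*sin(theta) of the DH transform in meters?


a*sin(theta) = 1.482*sin(94 deg) = 1.4784

1.4784 m


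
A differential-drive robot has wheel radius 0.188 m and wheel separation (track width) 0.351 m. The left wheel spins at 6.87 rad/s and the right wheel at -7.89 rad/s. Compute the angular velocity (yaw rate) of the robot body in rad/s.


omega = r*(wR - wL)/L = 0.188*(-7.89 - (6.87))/0.351 = -7.9056

-7.9056 rad/s


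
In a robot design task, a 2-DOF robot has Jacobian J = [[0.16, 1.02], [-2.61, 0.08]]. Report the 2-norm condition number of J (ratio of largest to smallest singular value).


JJ^T eigenvalues: trace(JJ^T) = 7.8845, det(JJ^T) = det(J)^2 = 7.15562500
s_max^2 = (7.8845 + sqrt(33.54284025))/2 = 6.83805905
s_min^2 = (7.8845 - sqrt(33.54284025))/2 = 1.04644095
kappa = s_max/s_min = sqrt(6.83805905/1.04644095) = 2.5563

2.5563


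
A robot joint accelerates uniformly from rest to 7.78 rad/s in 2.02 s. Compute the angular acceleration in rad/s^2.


alpha = delta_omega / t = 7.78 / 2.02 = 3.8515

3.8515 rad/s^2


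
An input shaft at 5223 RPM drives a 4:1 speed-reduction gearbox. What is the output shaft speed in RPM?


omega_out = omega_in / N = 5223 / 4 = 1305.7500

1305.7500 RPM


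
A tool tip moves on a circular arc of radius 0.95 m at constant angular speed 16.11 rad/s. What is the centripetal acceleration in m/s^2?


a_c = omega^2 * r = 16.11^2 * 0.95 = 246.5555

246.5555 m/s^2


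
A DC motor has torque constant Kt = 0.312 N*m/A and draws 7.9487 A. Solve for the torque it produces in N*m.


tau = Kt * I = 0.312*7.9487 = 2.4800

2.4800 N*m


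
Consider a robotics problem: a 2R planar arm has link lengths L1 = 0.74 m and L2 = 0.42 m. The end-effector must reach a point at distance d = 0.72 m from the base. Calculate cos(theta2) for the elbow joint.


cos(th2) = (d^2 - L1^2 - L2^2)/(2*L1*L2) = (0.72^2 - 0.74^2 - 0.42^2)/(2*0.74*0.42) = -0.3308

-0.3308


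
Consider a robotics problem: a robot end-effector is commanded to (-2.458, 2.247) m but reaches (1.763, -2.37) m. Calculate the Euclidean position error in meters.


dx = 1.763 - (-2.458) = 4.2210, dy = -2.37 - (2.247) = -4.6170
err = sqrt(17.816841 + 21.316689) = 6.2557

6.2557 m


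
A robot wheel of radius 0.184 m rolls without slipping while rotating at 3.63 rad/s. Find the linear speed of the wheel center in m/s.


v = omega * r = 3.63 * 0.184 = 0.6679

0.6679 m/s


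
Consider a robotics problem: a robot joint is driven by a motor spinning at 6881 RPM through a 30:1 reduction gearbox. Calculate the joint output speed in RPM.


omega_joint = omega_motor / N = 6881 / 30 = 229.3667

229.3667 RPM


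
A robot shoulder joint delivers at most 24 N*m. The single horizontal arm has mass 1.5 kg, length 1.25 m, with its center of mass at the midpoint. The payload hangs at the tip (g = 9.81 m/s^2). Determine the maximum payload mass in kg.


tau_arm = m_arm*g*(L/2) = 1.5*9.81*1.25/2 = 9.1969 N*m
tau_payload = tau_max - tau_arm = 24 - 9.1969 = 14.8031
m_payload = tau_payload / (g*L) = 14.8031 / (9.81*1.25) = 1.2072

1.2072 kg


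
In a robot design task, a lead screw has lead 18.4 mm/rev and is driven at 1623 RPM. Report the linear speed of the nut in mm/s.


v = lead * (RPM/60) = 18.4*1623/60 = 497.7200

497.7200 mm/s


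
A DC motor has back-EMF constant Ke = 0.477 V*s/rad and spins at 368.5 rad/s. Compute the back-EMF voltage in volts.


V_emf = Ke * omega = 0.477*368.5 = 175.7745

175.7745 V


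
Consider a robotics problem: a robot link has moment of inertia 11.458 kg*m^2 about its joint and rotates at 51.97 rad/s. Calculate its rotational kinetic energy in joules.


KE = (1/2)*I*omega^2 = 0.5*11.458*51.97^2 = 15473.3467

15473.3467 J


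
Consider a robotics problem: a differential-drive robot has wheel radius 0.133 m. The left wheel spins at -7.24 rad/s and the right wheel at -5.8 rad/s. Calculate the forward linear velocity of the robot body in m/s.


v = r*(wR + wL)/2 = 0.133*(-5.8 + -7.24)/2 = -0.8672

-0.8672 m/s


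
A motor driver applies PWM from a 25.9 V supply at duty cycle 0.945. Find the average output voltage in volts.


V_avg = V_supply * D = 25.9*0.945 = 24.4755

24.4755 V


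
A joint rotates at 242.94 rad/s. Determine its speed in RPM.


RPM = 242.94 * 60/(2*pi) = 2319.9061

2319.9061 RPM


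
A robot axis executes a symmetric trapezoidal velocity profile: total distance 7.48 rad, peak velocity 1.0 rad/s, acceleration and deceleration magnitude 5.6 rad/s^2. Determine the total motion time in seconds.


t_acc = v/a = 1.0/5.6 = 0.178571 s
d_acc = v^2/(2a) = 0.089286 rad (each ramp)
d_cruise = 7.48 - 2*0.089286 = 7.301428 rad
t_cruise = 7.301428/1.0 = 7.301428 s
t_total = 2*0.178571 + 7.301428 = 7.6586

7.6586 s


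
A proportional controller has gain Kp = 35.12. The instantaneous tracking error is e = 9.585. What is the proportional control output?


u_P = Kp * e = 35.12 * 9.585 = 336.6252

336.6252


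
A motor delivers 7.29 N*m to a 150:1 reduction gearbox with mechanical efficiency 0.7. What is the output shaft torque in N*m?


tau_out = tau_in * N * eta = 7.29 * 150 * 0.7 = 765.4500

765.4500 N*m


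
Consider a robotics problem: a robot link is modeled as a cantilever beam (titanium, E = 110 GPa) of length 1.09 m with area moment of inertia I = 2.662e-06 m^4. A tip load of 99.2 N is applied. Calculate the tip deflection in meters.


delta = F*L^3/(3*E*I) = 99.2*1.09^3/(3*1.100e+11*2.662e-06)
      = 128.4668768/878460 = 1.4624e-04

1.4624e-04 m


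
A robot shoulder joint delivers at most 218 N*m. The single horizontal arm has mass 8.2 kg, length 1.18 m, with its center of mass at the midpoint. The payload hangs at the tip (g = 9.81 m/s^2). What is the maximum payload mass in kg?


tau_arm = m_arm*g*(L/2) = 8.2*9.81*1.18/2 = 47.4608 N*m
tau_payload = tau_max - tau_arm = 218 - 47.4608 = 170.5392
m_payload = tau_payload / (g*L) = 170.5392 / (9.81*1.18) = 14.7324

14.7324 kg


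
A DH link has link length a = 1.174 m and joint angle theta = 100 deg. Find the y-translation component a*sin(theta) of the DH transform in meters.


a*sin(theta) = 1.174*sin(100 deg) = 1.1562

1.1562 m


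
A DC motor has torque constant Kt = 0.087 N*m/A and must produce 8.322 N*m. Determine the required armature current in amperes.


I = tau / Kt = 8.322/0.087 = 95.6552

95.6552 A


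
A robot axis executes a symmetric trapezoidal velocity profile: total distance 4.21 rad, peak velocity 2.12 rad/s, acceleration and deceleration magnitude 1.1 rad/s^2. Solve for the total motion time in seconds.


t_acc = v/a = 2.12/1.1 = 1.927273 s
d_acc = v^2/(2a) = 2.042909 rad (each ramp)
d_cruise = 4.21 - 2*2.042909 = 0.124182 rad
t_cruise = 0.124182/2.12 = 0.058576 s
t_total = 2*1.927273 + 0.058576 = 3.9131

3.9131 s


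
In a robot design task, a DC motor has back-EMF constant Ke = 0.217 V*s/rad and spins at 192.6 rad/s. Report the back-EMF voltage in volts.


V_emf = Ke * omega = 0.217*192.6 = 41.7942

41.7942 V


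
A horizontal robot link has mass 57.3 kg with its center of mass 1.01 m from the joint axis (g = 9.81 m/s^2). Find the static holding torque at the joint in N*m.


tau = m*g*L = 57.3 * 9.81 * 1.01 = 567.7341

567.7341 N*m


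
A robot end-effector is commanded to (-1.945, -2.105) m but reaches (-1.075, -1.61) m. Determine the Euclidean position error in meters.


dx = -1.075 - (-1.945) = 0.8700, dy = -1.61 - (-2.105) = 0.4950
err = sqrt(0.756900 + 0.245025) = 1.0010

1.0010 m


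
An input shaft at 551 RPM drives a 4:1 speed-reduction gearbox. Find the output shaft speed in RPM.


omega_out = omega_in / N = 551 / 4 = 137.7500

137.7500 RPM


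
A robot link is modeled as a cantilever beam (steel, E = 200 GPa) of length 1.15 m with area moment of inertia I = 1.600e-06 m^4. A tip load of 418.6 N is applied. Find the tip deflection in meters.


delta = F*L^3/(3*E*I) = 418.6*1.15^3/(3*2.000e+11*1.600e-06)
      = 636.638275/960000 = 6.6316e-04

6.6316e-04 m


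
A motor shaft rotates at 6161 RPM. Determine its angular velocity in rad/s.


omega = 6161 * 2*pi/60 = 645.1784

645.1784 rad/s


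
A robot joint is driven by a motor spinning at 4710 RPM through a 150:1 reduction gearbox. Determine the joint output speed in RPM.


omega_joint = omega_motor / N = 4710 / 150 = 31.4000

31.4000 RPM


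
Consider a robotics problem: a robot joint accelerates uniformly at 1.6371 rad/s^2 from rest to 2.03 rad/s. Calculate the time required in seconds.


t = delta_omega / alpha = 2.03 / 1.6371 = 1.2400

1.2400 s


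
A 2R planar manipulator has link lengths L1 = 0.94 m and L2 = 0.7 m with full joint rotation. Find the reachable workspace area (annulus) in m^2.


r_max = L1 + L2 = 1.6400, r_min = |L1 - L2| = 0.2400
A = pi*(r_max^2 - r_min^2) = pi*(2.6896 - 0.0576) = 8.2687

8.2687 m^2


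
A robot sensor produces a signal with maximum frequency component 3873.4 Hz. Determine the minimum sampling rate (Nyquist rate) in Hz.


f_s,min = 2*f_max = 2*3873.4 = 7746.8000

7746.8000 Hz


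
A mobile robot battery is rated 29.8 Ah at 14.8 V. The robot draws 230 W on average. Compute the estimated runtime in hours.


E = 29.8*14.8 = 441.0400 Wh
t = E/P = 441.0400/230 = 1.9176

1.9176 hours


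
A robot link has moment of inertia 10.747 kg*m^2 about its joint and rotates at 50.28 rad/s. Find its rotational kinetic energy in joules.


KE = (1/2)*I*omega^2 = 0.5*10.747*50.28^2 = 13584.6293

13584.6293 J


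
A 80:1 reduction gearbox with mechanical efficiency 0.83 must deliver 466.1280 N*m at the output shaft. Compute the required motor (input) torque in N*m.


tau_in = tau_out / (N * eta) = 466.1280 / (80 * 0.83) = 7.0200

7.0200 N*m


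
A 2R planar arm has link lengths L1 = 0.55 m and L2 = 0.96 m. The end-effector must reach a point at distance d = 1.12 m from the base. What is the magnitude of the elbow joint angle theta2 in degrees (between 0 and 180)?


cos(th2) = (d^2 - L1^2 - L2^2)/(2*L1*L2) = (1.12^2 - 0.55^2 - 0.96^2)/(2*0.55*0.96) = 0.02869318
th2 = acos(0.02869318) = 88.3558 deg

88.3558 degrees


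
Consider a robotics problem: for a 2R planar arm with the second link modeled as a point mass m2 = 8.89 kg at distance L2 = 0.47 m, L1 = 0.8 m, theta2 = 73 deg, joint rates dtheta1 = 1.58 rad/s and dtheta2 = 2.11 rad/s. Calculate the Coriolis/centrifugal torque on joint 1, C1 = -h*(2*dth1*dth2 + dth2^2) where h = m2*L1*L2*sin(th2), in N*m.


h = m2*L1*L2*sin(th2) = 8.89*0.8*0.47*sin(73 deg) = 3.196583
C1 = -h*(2*1.58*2.11 + 2.11^2) = -3.196583*11.1197 = -35.5450

-35.5450 N*m


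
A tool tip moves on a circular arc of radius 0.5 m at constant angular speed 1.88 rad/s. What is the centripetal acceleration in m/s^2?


a_c = omega^2 * r = 1.88^2 * 0.5 = 1.7672

1.7672 m/s^2


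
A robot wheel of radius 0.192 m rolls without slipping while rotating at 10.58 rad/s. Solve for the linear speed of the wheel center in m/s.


v = omega * r = 10.58 * 0.192 = 2.0314

2.0314 m/s


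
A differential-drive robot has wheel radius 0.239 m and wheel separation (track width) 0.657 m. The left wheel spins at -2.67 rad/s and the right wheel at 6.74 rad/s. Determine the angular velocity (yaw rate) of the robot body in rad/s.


omega = r*(wR - wL)/L = 0.239*(6.74 - (-2.67))/0.657 = 3.4231

3.4231 rad/s


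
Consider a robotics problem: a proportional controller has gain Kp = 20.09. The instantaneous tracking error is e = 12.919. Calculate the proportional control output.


u_P = Kp * e = 20.09 * 12.919 = 259.5427

259.5427


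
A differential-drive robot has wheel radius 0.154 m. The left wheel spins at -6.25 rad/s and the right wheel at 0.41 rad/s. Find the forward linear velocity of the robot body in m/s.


v = r*(wR + wL)/2 = 0.154*(0.41 + -6.25)/2 = -0.4497

-0.4497 m/s


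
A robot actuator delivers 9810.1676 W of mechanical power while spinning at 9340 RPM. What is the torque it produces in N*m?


omega = 9340 * 2*pi/60 = 978.082513 rad/s
tau = P / omega = 9810.1676 / 978.082513 = 10.0300

10.0300 N*m


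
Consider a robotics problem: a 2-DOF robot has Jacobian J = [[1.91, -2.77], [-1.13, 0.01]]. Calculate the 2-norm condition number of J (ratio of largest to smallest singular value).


JJ^T eigenvalues: trace(JJ^T) = 12.5980, det(JJ^T) = det(J)^2 = 9.67832100
s_max^2 = (12.5980 + sqrt(119.99632000))/2 = 11.77614159
s_min^2 = (12.5980 - sqrt(119.99632000))/2 = 0.82185841
kappa = s_max/s_min = sqrt(11.77614159/0.82185841) = 3.7853

3.7853


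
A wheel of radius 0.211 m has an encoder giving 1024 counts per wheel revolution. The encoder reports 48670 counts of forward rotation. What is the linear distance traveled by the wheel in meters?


revs = 48670/1024 = 47.529297
d = revs * 2*pi*r = 47.529297 * 2*pi*0.211 = 63.0121

63.0121 m


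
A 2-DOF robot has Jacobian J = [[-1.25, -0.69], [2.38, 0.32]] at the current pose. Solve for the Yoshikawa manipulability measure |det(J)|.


det(J) = -1.25*0.32 - (-0.69)*(2.38) = 1.2422
|det(J)| = 1.2422

1.2422


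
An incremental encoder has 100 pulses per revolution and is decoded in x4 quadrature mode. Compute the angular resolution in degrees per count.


resolution = 360 / (PPR * 4) = 360 / 400 = 0.9000

0.9000 degrees


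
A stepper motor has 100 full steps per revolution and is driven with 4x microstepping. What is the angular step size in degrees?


step = 360/(100*4) = 360/400 = 0.9000

0.9000 degrees


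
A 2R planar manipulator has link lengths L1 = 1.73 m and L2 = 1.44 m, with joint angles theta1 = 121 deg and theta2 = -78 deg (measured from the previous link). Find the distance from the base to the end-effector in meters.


x = L1*cos(th1) + L2*cos(th1+th2) = 0.162133
y = L1*sin(th1) + L2*sin(th1+th2) = 2.464977
d = sqrt(x^2 + y^2) = sqrt(0.026287 + 6.076112) = 2.4703

2.4703 m


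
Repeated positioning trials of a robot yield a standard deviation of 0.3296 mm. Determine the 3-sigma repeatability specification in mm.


repeatability = 3*sigma = 3*0.3296 = 0.9888

0.9888 mm


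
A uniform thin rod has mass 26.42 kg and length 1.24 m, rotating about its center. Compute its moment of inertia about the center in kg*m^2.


I = (1/12)*m*L^2 = (1/12)*26.42*1.24^2 = 3.3853

3.3853 kg*m^2


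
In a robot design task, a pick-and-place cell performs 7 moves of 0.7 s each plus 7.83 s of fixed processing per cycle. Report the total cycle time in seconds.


T = 7*0.7 + 7.83 = 12.7300

12.7300 s


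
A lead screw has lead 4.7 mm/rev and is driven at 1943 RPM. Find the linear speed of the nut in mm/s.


v = lead * (RPM/60) = 4.7*1943/60 = 152.2017

152.2017 mm/s


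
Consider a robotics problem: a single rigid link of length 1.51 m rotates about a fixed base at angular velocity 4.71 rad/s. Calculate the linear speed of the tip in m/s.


v = L*omega = 1.51 * 4.71 = 7.1121

7.1121 m/s


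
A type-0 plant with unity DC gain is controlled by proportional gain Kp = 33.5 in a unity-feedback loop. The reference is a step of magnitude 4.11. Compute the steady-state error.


e_ss = R/(1 + Kp) = 4.11/(1 + 33.5) = 4.11/34.5000 = 0.1191

0.1191


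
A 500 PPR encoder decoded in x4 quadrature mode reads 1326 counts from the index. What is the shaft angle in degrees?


angle = counts * 360 / (PPR*4) = 1326 * 360 / 2000 = 238.6800

238.6800 degrees


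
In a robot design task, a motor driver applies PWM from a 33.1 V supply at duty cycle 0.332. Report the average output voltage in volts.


V_avg = V_supply * D = 33.1*0.332 = 10.9892

10.9892 V


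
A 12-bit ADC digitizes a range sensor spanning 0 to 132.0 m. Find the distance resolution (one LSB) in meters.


res = range / 2^n = 132.0/2^12 = 132.0/4096 = 0.0322

0.0322 m


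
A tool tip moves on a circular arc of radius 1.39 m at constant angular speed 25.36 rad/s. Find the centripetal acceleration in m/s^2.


a_c = omega^2 * r = 25.36^2 * 1.39 = 893.9501

893.9501 m/s^2


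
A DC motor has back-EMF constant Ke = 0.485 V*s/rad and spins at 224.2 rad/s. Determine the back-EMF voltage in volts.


V_emf = Ke * omega = 0.485*224.2 = 108.7370

108.7370 V


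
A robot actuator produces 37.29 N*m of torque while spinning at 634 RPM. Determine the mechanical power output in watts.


omega = 634 * 2*pi/60 = 66.392325 rad/s
P = tau * omega = 37.29 * 66.392325 = 2475.7698

2475.7698 W


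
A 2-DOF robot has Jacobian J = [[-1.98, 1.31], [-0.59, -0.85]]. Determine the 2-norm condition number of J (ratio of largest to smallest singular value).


JJ^T eigenvalues: trace(JJ^T) = 6.7071, det(JJ^T) = det(J)^2 = 6.03144481
s_max^2 = (6.7071 + sqrt(20.85941117))/2 = 5.63715522
s_min^2 = (6.7071 - sqrt(20.85941117))/2 = 1.06994478
kappa = s_max/s_min = sqrt(5.63715522/1.06994478) = 2.2954

2.2954


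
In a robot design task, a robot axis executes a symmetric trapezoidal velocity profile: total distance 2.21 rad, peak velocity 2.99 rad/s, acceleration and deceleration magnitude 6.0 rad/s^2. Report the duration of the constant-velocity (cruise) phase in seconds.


t_acc = v/a = 0.498333 s, d_acc = v^2/(2a) = 0.745008 rad each
d_cruise = 2.21 - 2*0.745008 = 0.719984 rad
t_cruise = d_cruise/v = 0.719984/2.99 = 0.2408

0.2408 s


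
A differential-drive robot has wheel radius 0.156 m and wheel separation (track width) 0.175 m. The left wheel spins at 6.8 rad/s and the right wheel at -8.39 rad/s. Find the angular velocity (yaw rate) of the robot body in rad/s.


omega = r*(wR - wL)/L = 0.156*(-8.39 - (6.8))/0.175 = -13.5408

-13.5408 rad/s


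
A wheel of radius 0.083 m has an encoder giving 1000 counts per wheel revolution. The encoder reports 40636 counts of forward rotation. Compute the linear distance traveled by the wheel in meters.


revs = 40636/1000 = 40.636000
d = revs * 2*pi*r = 40.636000 * 2*pi*0.083 = 21.1919

21.1919 m


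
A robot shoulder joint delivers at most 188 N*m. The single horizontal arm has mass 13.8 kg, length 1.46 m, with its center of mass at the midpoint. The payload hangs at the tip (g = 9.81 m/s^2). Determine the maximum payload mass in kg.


tau_arm = m_arm*g*(L/2) = 13.8*9.81*1.46/2 = 98.8259 N*m
tau_payload = tau_max - tau_arm = 188 - 98.8259 = 89.1741
m_payload = tau_payload / (g*L) = 89.1741 / (9.81*1.46) = 6.2261

6.2261 kg


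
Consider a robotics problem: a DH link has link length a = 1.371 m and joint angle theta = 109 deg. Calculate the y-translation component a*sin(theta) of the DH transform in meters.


a*sin(theta) = 1.371*sin(109 deg) = 1.2963

1.2963 m


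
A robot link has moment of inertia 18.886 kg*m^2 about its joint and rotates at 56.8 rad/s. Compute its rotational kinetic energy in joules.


KE = (1/2)*I*omega^2 = 0.5*18.886*56.8^2 = 30465.3843

30465.3843 J


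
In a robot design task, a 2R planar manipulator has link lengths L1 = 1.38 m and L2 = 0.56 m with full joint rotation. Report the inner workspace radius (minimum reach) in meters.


r_min = |L1 - L2| = |1.38 - 0.56| = 0.8200

0.8200 m


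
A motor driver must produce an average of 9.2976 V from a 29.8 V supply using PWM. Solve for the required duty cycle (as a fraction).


D = V_avg/V_supply = 9.2976/29.8 = 0.3120

0.3120


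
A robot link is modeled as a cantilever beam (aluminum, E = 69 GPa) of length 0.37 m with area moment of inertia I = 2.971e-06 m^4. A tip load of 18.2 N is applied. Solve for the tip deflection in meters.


delta = F*L^3/(3*E*I) = 18.2*0.37^3/(3*6.900e+10*2.971e-06)
      = 0.9218846/614997 = 1.4990e-06

1.4990e-06 m


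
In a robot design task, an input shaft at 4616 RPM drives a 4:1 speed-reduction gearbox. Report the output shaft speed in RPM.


omega_out = omega_in / N = 4616 / 4 = 1154.0000

1154.0000 RPM


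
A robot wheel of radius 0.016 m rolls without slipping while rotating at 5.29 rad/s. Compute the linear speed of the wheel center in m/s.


v = omega * r = 5.29 * 0.016 = 0.0846

0.0846 m/s


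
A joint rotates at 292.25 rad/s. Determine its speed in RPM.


RPM = 292.25 * 60/(2*pi) = 2790.7819

2790.7819 RPM


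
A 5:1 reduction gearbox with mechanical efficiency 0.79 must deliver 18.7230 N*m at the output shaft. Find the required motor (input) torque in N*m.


tau_in = tau_out / (N * eta) = 18.7230 / (5 * 0.79) = 4.7400

4.7400 N*m


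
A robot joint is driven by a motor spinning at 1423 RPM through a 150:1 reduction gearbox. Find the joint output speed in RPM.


omega_joint = omega_motor / N = 1423 / 150 = 9.4867

9.4867 RPM


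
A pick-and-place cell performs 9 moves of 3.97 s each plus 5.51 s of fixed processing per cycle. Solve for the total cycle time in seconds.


T = 9*3.97 + 5.51 = 41.2400

41.2400 s


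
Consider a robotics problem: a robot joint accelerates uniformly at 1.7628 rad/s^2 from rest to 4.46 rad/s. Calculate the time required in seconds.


t = delta_omega / alpha = 4.46 / 1.7628 = 2.5301

2.5301 s


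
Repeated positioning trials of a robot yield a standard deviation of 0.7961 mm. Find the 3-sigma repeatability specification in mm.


repeatability = 3*sigma = 3*0.7961 = 2.3883

2.3883 mm


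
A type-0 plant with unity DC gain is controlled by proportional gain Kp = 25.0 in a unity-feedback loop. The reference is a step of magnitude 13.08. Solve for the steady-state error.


e_ss = R/(1 + Kp) = 13.08/(1 + 25.0) = 13.08/26.0000 = 0.5031

0.5031


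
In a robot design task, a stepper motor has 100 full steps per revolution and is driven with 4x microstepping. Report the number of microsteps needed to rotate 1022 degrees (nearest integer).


step_size = 360/(100*4) = 360/400 = 0.900000 deg
n = 1022/(360/400) = 1022*400/360 = 1135.5556 -> 1136

1136 steps


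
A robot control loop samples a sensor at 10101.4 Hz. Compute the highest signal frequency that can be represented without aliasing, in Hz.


f_max = f_s/2 = 10101.4/2 = 5050.7000

5050.7000 Hz


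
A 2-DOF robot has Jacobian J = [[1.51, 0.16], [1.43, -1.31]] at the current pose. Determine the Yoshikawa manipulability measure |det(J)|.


det(J) = 1.51*-1.31 - (0.16)*(1.43) = -2.2069
|det(J)| = 2.2069

2.2069


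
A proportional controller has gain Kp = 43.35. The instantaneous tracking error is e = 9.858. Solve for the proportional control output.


u_P = Kp * e = 43.35 * 9.858 = 427.3443

427.3443


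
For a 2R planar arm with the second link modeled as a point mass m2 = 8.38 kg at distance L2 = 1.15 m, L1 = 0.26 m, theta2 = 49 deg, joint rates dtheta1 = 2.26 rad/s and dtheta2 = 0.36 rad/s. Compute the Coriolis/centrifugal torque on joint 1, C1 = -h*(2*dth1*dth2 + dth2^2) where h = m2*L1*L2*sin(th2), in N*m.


h = m2*L1*L2*sin(th2) = 8.38*0.26*1.15*sin(49 deg) = 1.891015
C1 = -h*(2*2.26*0.36 + 0.36^2) = -1.891015*1.7568 = -3.3221

-3.3221 N*m


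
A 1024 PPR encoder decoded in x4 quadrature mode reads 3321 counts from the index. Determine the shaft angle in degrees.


angle = counts * 360 / (PPR*4) = 3321 * 360 / 4096 = 291.8848

291.8848 degrees


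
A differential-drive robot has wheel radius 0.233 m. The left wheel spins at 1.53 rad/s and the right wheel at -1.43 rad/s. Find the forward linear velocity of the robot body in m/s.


v = r*(wR + wL)/2 = 0.233*(-1.43 + 1.53)/2 = 0.0117

0.0117 m/s


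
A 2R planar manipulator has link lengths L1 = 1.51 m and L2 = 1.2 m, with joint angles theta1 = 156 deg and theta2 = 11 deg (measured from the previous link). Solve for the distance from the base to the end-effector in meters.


x = L1*cos(th1) + L2*cos(th1+th2) = -2.548698
y = L1*sin(th1) + L2*sin(th1+th2) = 0.884114
d = sqrt(x^2 + y^2) = sqrt(6.495861 + 0.781658) = 2.6977

2.6977 m
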